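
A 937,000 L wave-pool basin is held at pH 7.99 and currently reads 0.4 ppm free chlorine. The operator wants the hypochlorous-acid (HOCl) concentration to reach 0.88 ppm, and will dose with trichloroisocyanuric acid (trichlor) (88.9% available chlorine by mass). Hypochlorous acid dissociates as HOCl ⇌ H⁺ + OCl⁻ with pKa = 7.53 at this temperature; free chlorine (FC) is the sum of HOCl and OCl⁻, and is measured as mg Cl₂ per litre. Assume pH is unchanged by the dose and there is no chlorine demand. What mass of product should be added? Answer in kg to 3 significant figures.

[OCl⁻]/[HOCl] = 10^(pH − pKa) = 10^(7.99 − 7.53) = 2.884; fraction as HOCl = 1/(1 + 2.884) = 0.2575.
Free chlorine required for 0.88 ppm HOCl: 0.88 / 0.2575 = 3.418 ppm.
FC to add: 3.418 − 0.4 = 3.018 mg/L as Cl₂.
Cl₂ equivalent: 3.018 mg/L × 937,000 L = 2828 g.
Product at 88.9% available Cl: 2828 / 0.889 = 3181 g.

3.18 kg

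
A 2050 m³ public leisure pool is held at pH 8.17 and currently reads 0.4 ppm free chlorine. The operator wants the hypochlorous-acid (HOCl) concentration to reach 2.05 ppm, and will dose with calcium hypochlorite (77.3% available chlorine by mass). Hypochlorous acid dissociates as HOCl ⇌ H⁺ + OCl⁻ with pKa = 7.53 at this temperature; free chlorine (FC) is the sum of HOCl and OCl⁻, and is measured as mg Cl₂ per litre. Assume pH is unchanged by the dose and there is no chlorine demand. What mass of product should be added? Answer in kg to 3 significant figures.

28.1 kg

Volume: 2050 m³ = 2,050,000 L.
[OCl⁻]/[HOCl] = 10^(pH − pKa) = 10^(8.17 − 7.53) = 4.365; fraction as HOCl = 1/(1 + 4.365) = 0.1864.
Free chlorine required for 2.05 ppm HOCl: 2.05 / 0.1864 = 11 ppm.
FC to add: 11 − 0.4 = 10.6 mg/L as Cl₂.
Cl₂ equivalent: 10.6 mg/L × 2,050,000 L = 21,730 g.
Product at 77.3% available Cl: 21,730 / 0.773 = 28,110 g.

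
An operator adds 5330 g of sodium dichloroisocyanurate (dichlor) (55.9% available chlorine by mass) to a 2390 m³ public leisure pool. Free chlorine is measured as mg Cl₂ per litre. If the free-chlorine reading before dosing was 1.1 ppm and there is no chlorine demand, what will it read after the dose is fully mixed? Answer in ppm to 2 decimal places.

Volume: 2390 m³ = 2,390,000 L.
Available chlorine delivered: 5330 g × 0.559 = 2979 g as Cl₂.
Concentration rise: 2979 g / 2,390,000 L = 1.247 mg/L = 1.25 ppm.
Final FC: 1.1 + 1.25 = 2.35 ppm.

2.35 ppm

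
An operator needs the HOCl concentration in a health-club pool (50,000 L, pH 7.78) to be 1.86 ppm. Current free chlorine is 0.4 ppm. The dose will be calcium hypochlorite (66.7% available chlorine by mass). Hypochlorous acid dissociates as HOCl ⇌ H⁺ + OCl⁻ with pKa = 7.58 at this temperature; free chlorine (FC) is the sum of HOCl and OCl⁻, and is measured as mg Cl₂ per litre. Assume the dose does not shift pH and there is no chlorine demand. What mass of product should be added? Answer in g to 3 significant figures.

330 g

[OCl⁻]/[HOCl] = 10^(pH − pKa) = 10^(7.78 − 7.58) = 1.585; fraction as HOCl = 1/(1 + 1.585) = 0.3869.
Free chlorine required for 1.86 ppm HOCl: 1.86 / 0.3869 = 4.808 ppm.
FC to add: 4.808 − 0.4 = 4.408 mg/L as Cl₂.
Cl₂ equivalent: 4.408 mg/L × 50,000 L = 220.4 g.
Product at 66.7% available Cl: 220.4 / 0.667 = 330.4 g.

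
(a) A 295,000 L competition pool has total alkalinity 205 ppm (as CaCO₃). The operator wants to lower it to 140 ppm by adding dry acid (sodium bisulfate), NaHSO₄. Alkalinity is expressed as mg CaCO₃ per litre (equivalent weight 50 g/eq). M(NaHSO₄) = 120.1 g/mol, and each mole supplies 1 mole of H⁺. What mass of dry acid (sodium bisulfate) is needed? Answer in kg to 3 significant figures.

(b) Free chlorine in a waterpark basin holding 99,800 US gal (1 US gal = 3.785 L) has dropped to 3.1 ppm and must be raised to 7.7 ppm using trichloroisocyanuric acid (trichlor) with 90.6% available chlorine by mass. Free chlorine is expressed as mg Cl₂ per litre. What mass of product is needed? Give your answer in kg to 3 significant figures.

(a) Alkalinity to neutralize: (205 − 140) = 65 mg/L as CaCO₃ × 295,000 L = 19,180 g as CaCO₃.
(a) Equivalents of H⁺ required: 19,180 ÷ 50 g/eq = 383.5 eq = 383.5 mol NaHSO₄.
(a) Mass of NaHSO₄: 383.5 × 120.1 = 46,060 g.

(b) Volume: 99,800 US gal × 3.785 L/gal = 377,743 L.
(b) Chlorine deficit: 7.7 − 3.1 = 4.6 ppm = 4.6 mg/L as Cl₂.
(b) Cl₂ equivalent needed: 4.6 mg/L × 377,743 L = 1,738,000 mg = 1738 g.
(b) Product at 90.6% available chlorine: 1738 / 0.906 = 1918 g.

(a) 46.1 kg; (b) 1.92 kg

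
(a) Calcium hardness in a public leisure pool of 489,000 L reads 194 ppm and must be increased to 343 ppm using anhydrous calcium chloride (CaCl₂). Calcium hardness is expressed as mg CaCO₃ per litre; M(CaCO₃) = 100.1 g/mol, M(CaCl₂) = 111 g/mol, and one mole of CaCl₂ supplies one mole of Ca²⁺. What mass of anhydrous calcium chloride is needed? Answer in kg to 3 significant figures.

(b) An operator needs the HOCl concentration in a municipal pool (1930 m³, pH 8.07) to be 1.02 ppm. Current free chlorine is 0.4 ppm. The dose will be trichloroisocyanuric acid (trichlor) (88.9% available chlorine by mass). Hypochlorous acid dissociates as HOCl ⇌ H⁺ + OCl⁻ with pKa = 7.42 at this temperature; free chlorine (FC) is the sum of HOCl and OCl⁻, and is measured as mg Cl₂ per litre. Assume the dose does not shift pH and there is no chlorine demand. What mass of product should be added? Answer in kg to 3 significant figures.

(a) Hardness to add: (343 − 194) = 149 mg/L as CaCO₃ × 489,000 L = 72,860 g as CaCO₃.
(a) Moles of Ca²⁺ (1 mol Ca²⁺ ≡ 1 mol CaCO₃): 72,860 / 100.1 g/mol = 727.9 mol.
(a) Mass of CaCl₂: 727.9 × 111 = 80,790 g.

(b) Volume: 1930 m³ = 1,930,000 L.
(b) [OCl⁻]/[HOCl] = 10^(pH − pKa) = 10^(8.07 − 7.42) = 4.467; fraction as HOCl = 1/(1 + 4.467) = 0.1829.
(b) Free chlorine required for 1.02 ppm HOCl: 1.02 / 0.1829 = 5.576 ppm.
(b) FC to add: 5.576 − 0.4 = 5.176 mg/L as Cl₂.
(b) Cl₂ equivalent: 5.176 mg/L × 1,930,000 L = 9990 g.
(b) Product at 88.9% available Cl: 9990 / 0.889 = 11,240 g.

(a) 80.8 kg; (b) 11.2 kg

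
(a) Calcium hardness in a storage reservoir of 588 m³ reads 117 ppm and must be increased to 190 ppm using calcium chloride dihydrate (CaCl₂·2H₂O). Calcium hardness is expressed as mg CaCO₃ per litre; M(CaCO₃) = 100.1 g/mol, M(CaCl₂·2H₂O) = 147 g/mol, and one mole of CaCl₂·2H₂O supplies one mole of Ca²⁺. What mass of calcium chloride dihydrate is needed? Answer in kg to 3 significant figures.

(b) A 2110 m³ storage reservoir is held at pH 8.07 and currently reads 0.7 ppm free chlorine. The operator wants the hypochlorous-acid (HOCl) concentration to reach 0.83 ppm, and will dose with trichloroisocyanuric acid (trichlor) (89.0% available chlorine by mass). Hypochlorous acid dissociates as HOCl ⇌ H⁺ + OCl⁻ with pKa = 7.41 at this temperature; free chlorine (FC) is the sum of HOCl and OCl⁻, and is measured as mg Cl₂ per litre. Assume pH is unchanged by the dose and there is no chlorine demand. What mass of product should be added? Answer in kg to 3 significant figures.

(a) 63.0 kg; (b) 9.30 kg

(a) Volume: 588 m³ = 588,000 L.
(a) Hardness to add: (190 − 117) = 73 mg/L as CaCO₃ × 588,000 L = 42,920 g as CaCO₃.
(a) Moles of Ca²⁺ (1 mol Ca²⁺ ≡ 1 mol CaCO₃): 42,920 / 100.1 g/mol = 428.8 mol.
(a) Mass of CaCl₂·2H₂O: 428.8 × 147 = 63,040 g.

(b) Volume: 2110 m³ = 2,110,000 L.
(b) [OCl⁻]/[HOCl] = 10^(pH − pKa) = 10^(8.07 − 7.41) = 4.571; fraction as HOCl = 1/(1 + 4.571) = 0.1795.
(b) Free chlorine required for 0.83 ppm HOCl: 0.83 / 0.1795 = 4.624 ppm.
(b) FC to add: 4.624 − 0.7 = 3.924 mg/L as Cl₂.
(b) Cl₂ equivalent: 3.924 mg/L × 2,110,000 L = 8279 g.
(b) Product at 89.0% available Cl: 8279 / 0.89 = 9303 g.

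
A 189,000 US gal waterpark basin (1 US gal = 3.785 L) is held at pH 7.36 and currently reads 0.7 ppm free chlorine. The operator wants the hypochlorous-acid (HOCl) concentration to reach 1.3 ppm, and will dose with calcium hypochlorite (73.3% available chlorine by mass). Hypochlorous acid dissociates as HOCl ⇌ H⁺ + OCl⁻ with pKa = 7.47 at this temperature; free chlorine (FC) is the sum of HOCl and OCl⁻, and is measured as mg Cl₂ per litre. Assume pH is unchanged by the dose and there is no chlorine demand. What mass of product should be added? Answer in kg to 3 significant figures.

1.57 kg

Volume: 189,000 US gal × 3.785 L/gal = 715,365 L.
[OCl⁻]/[HOCl] = 10^(pH − pKa) = 10^(7.36 − 7.47) = 0.7762; fraction as HOCl = 1/(1 + 0.7762) = 0.563.
Free chlorine required for 1.3 ppm HOCl: 1.3 / 0.563 = 2.309 ppm.
FC to add: 2.309 − 0.7 = 1.609 mg/L as Cl₂.
Cl₂ equivalent: 1.609 mg/L × 715,365 L = 1151 g.
Product at 73.3% available Cl: 1151 / 0.733 = 1570 g.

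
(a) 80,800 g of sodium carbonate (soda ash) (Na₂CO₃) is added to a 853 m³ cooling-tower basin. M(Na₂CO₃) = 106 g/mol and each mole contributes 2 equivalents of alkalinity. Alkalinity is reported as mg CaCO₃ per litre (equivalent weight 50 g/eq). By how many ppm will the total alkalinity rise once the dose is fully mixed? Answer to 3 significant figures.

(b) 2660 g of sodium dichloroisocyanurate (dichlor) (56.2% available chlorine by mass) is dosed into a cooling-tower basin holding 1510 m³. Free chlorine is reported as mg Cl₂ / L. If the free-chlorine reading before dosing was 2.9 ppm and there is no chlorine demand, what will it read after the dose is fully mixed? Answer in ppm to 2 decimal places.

(a) Volume: 853 m³ = 853,000 L.
(a) Moles of Na₂CO₃: 80,800 g ÷ 106 g/mol = 762.3 mol → 1525 eq of alkalinity.
(a) As CaCO₃: 1525 eq × 50 g/eq = 76,230 g.
(a) Rise: 76,230 g / 853,000 L × 1000 = 89.36 mg/L.

(b) Volume: 1510 m³ = 1,510,000 L.
(b) Available chlorine delivered: 2660 g × 0.562 = 1495 g as Cl₂.
(b) Concentration rise: 1495 g / 1,510,000 L = 0.99 mg/L = 0.99 ppm.
(b) Final FC: 2.9 + 0.99 = 3.89 ppm.

(a) 89.4 ppm; (b) 3.89 ppm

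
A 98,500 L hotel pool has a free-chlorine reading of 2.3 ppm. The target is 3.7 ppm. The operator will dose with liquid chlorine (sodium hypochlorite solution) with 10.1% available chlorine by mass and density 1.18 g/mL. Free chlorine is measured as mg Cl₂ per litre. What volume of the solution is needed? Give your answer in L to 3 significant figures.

1.16 L

Chlorine deficit: 3.7 − 2.3 = 1.4 ppm = 1.4 mg/L as Cl₂.
Cl₂ equivalent needed: 1.4 mg/L × 98,500 L = 137,900 mg = 137.9 g.
Product at 10.1% available chlorine: 137.9 / 0.101 = 1365 g.
Volume at density 1.18 g/mL: 1365 g ÷ 1.18 g/mL = 1157 mL.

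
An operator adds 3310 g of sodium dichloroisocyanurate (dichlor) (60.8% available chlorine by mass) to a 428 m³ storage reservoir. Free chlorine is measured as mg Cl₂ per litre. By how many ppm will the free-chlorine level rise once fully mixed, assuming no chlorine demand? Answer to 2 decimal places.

4.70 ppm

Volume: 428 m³ = 428,000 L.
Available chlorine delivered: 3310 g × 0.608 = 2012 g as Cl₂.
Concentration rise: 2012 g / 428,000 L = 4.702 mg/L = 4.70 ppm.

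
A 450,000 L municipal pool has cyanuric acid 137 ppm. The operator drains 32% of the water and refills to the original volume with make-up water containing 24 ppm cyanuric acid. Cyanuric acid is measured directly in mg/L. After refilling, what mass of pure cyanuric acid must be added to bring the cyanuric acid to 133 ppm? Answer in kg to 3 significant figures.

After draining 32% and refilling: 137 × 0.68 + 24 × 0.32 = 100.84 ppm.
Deficit to target: 133 − 100.84 = 32.16 mg/L.
Mass: 32.16 mg/L × 450,000 L = 14,470 g cyanuric acid.

14.5 kg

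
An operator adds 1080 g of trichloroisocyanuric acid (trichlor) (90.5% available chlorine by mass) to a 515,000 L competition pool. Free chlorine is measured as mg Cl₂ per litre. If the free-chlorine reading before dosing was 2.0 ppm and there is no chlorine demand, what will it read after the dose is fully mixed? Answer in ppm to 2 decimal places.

3.90 ppm

Available chlorine delivered: 1080 g × 0.905 = 977.4 g as Cl₂.
Concentration rise: 977.4 g / 515,000 L = 1.898 mg/L = 1.90 ppm.
Final FC: 2.0 + 1.90 = 3.90 ppm.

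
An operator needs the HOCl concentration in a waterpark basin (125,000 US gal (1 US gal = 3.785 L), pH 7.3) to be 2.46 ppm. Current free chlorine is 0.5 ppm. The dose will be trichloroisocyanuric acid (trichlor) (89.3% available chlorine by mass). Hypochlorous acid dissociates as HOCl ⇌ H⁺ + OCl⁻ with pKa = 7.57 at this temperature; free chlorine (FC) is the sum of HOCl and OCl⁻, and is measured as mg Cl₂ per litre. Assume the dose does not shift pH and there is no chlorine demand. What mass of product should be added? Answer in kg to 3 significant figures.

Volume: 125,000 US gal × 3.785 L/gal = 473,125 L.
[OCl⁻]/[HOCl] = 10^(pH − pKa) = 10^(7.3 − 7.57) = 0.537; fraction as HOCl = 1/(1 + 0.537) = 0.6506.
Free chlorine required for 2.46 ppm HOCl: 2.46 / 0.6506 = 3.781 ppm.
FC to add: 3.781 − 0.5 = 3.281 mg/L as Cl₂.
Cl₂ equivalent: 3.281 mg/L × 473,125 L = 1552 g.
Product at 89.3% available Cl: 1552 / 0.893 = 1738 g.

1.74 kg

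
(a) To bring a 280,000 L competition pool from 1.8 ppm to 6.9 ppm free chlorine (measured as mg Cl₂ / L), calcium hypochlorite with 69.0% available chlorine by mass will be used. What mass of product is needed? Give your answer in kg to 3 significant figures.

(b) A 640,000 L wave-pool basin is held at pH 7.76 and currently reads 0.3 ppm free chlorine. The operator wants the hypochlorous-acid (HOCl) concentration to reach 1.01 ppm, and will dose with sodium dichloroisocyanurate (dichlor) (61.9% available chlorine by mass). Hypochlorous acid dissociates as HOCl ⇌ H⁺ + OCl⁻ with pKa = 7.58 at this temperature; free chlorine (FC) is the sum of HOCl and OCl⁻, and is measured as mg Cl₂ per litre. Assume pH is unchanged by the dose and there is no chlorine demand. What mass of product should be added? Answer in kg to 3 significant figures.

(a) 2.07 kg; (b) 2.31 kg

(a) Chlorine deficit: 6.9 − 1.8 = 5.1 ppm = 5.1 mg/L as Cl₂.
(a) Cl₂ equivalent needed: 5.1 mg/L × 280,000 L = 1,428,000 mg = 1428 g.
(a) Product at 69.0% available chlorine: 1428 / 0.69 = 2070 g.

(b) [OCl⁻]/[HOCl] = 10^(pH − pKa) = 10^(7.76 − 7.58) = 1.514; fraction as HOCl = 1/(1 + 1.514) = 0.3978.
(b) Free chlorine required for 1.01 ppm HOCl: 1.01 / 0.3978 = 2.539 ppm.
(b) FC to add: 2.539 − 0.3 = 2.239 mg/L as Cl₂.
(b) Cl₂ equivalent: 2.239 mg/L × 640,000 L = 1433 g.
(b) Product at 61.9% available Cl: 1433 / 0.619 = 2315 g.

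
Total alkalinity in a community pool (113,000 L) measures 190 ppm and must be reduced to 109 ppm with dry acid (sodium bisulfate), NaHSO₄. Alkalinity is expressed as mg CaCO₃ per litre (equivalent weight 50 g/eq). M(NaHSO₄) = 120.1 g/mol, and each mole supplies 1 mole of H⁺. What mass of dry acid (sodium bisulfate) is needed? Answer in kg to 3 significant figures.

22.0 kg

Alkalinity to neutralize: (190 − 109) = 81 mg/L as CaCO₃ × 113,000 L = 9153 g as CaCO₃.
Equivalents of H⁺ required: 9153 ÷ 50 g/eq = 183.1 eq = 183.1 mol NaHSO₄.
Mass of NaHSO₄: 183.1 × 120.1 = 21,990 g.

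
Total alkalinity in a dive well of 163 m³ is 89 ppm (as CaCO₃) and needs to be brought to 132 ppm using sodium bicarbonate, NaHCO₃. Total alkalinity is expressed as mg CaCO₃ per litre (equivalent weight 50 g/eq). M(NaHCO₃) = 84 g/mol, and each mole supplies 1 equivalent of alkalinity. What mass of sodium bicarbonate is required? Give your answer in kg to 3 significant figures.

Volume: 163 m³ = 163,000 L.
Alkalinity to add: (132 − 89) = 43 mg/L as CaCO₃ × 163,000 L = 7009 g as CaCO₃.
Equivalents: 7009 g ÷ 50 g/eq = 140.2 eq.
NaHCO₃ supplies 1 eq per mole → 140.2 mol.
Mass: 140.2 mol × 84 g/mol = 11,780 g.

11.8 kg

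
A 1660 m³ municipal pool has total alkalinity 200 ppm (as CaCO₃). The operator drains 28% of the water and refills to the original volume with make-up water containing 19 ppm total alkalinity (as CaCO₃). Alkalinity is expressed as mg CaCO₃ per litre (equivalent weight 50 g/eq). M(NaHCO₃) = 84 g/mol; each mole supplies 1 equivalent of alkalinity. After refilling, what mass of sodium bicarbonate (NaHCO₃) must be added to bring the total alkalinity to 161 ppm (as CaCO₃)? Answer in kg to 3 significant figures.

32.6 kg

Volume: 1660 m³ = 1,660,000 L.
After draining 28% and refilling: 200 × 0.72 + 19 × 0.28 = 149.32 ppm.
Deficit to target: 161 − 149.32 = 11.68 mg/L.
As CaCO₃: 11.68 mg/L × 1,660,000 L = 19,390 g; ÷ 50 g/eq ÷ 1 = 387.8 mol NaHCO₃.
Mass: 387.8 × 84 = 32,570 g.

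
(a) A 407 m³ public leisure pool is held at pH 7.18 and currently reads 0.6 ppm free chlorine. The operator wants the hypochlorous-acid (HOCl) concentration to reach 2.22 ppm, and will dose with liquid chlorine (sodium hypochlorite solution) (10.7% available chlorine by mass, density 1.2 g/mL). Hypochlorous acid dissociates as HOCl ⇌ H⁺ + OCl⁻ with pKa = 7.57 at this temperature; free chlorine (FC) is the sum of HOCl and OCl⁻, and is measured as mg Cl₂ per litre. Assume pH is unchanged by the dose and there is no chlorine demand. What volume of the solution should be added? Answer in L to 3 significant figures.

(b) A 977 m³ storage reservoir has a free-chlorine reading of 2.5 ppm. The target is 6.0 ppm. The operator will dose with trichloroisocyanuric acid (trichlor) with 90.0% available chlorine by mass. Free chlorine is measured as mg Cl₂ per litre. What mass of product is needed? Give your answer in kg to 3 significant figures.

(a) 8.00 L; (b) 3.80 kg

(a) Volume: 407 m³ = 407,000 L.
(a) [OCl⁻]/[HOCl] = 10^(pH − pKa) = 10^(7.18 − 7.57) = 0.4074; fraction as HOCl = 1/(1 + 0.4074) = 0.7105.
(a) Free chlorine required for 2.22 ppm HOCl: 2.22 / 0.7105 = 3.124 ppm.
(a) FC to add: 3.124 − 0.6 = 2.524 mg/L as Cl₂.
(a) Cl₂ equivalent: 2.524 mg/L × 407,000 L = 1027 g.
(a) Product at 10.7% available Cl: 1027 / 0.107 = 9602 g.
(a) Volume: 9602 g ÷ 1.2 g/mL = 8002 mL.

(b) Volume: 977 m³ = 977,000 L.
(b) Chlorine deficit: 6.0 − 2.5 = 3.5 ppm = 3.5 mg/L as Cl₂.
(b) Cl₂ equivalent needed: 3.5 mg/L × 977,000 L = 3,420,000 mg = 3420 g.
(b) Product at 90.0% available chlorine: 3420 / 0.9 = 3799 g.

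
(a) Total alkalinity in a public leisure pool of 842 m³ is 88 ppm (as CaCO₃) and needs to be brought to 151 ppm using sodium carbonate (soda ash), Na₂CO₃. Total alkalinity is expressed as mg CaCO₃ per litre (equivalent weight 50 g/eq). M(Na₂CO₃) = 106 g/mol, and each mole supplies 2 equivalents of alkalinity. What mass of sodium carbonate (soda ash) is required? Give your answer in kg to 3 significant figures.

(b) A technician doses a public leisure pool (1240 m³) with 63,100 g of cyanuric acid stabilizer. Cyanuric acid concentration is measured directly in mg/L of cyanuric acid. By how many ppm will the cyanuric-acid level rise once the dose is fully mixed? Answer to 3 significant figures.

(a) Volume: 842 m³ = 842,000 L.
(a) Alkalinity to add: (151 − 88) = 63 mg/L as CaCO₃ × 842,000 L = 53,050 g as CaCO₃.
(a) Equivalents: 53,050 g ÷ 50 g/eq = 1061 eq.
(a) Each mole of Na₂CO₃ supplies 2 eq, so 1061 / 2 = 530.5 mol.
(a) Mass: 530.5 mol × 106 g/mol = 56,230 g.

(b) Volume: 1240 m³ = 1,240,000 L.
(b) Rise: 63,100 g / 1,240,000 L × 1000 = 50.89 mg/L.

(a) 56.2 kg; (b) 50.9 ppm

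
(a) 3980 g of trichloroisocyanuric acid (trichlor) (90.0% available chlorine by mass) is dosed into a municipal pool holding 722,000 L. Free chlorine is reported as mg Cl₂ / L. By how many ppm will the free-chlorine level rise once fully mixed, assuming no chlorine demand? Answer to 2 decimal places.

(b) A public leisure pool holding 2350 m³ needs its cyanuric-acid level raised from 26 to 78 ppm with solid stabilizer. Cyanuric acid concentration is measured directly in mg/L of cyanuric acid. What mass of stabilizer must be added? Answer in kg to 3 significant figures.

(a) Available chlorine delivered: 3980 g × 0.9 = 3582 g as Cl₂.
(a) Concentration rise: 3582 g / 722,000 L = 4.961 mg/L = 4.96 ppm.

(b) Volume: 2350 m³ = 2,350,000 L.
(b) CYA to add: (78 − 26) = 52 mg/L × 2,350,000 L = 122,200 g cyanuric acid.

(a) 4.96 ppm; (b) 122 kg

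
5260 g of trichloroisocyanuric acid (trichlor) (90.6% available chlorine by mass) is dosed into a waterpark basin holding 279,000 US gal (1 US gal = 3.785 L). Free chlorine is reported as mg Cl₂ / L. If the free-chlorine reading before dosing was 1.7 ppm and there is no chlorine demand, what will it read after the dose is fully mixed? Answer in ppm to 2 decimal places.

6.21 ppm

Volume: 279,000 US gal × 3.785 L/gal = 1,056,015 L.
Available chlorine delivered: 5260 g × 0.906 = 4766 g as Cl₂.
Concentration rise: 4766 g / 1,056,015 L = 4.513 mg/L = 4.51 ppm.
Final FC: 1.7 + 4.51 = 6.21 ppm.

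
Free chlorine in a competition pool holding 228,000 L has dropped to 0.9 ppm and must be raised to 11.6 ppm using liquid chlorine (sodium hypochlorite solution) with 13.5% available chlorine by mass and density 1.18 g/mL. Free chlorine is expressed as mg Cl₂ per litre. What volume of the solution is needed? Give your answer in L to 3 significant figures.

15.3 L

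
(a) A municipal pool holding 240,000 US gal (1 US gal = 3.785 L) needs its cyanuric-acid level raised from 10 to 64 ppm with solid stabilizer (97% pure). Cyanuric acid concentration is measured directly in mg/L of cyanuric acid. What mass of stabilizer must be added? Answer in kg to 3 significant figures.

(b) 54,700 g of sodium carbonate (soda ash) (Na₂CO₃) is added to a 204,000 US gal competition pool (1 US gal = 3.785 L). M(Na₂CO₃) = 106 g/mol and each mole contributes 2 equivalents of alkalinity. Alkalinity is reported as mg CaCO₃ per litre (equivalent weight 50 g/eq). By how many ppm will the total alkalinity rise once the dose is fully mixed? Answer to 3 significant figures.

(a) Volume: 240,000 US gal × 3.785 L/gal = 908,400 L.
(a) CYA to add: (64 − 10) = 54 mg/L × 908,400 L = 49,050 g cyanuric acid.
(a) At 97% purity: 49,050 / 0.97 = 50,570 g product.

(b) Volume: 204,000 US gal × 3.785 L/gal = 772,140 L.
(b) Moles of Na₂CO₃: 54,700 g ÷ 106 g/mol = 516 mol → 1032 eq of alkalinity.
(b) As CaCO₃: 1032 eq × 50 g/eq = 51,600 g.
(b) Rise: 51,600 g / 772,140 L × 1000 = 66.83 mg/L.

(a) 50.6 kg; (b) 66.8 ppm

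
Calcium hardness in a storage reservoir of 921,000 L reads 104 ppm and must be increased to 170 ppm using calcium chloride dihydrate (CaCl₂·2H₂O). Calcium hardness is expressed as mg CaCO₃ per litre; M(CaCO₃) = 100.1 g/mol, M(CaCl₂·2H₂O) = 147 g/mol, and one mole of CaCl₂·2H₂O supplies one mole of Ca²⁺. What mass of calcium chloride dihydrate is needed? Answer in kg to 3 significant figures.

89.3 kg

Hardness to add: (170 − 104) = 66 mg/L as CaCO₃ × 921,000 L = 60,790 g as CaCO₃.
Moles of Ca²⁺ (1 mol Ca²⁺ ≡ 1 mol CaCO₃): 60,790 / 100.1 g/mol = 607.3 mol.
Mass of CaCl₂·2H₂O: 607.3 × 147 = 89,270 g.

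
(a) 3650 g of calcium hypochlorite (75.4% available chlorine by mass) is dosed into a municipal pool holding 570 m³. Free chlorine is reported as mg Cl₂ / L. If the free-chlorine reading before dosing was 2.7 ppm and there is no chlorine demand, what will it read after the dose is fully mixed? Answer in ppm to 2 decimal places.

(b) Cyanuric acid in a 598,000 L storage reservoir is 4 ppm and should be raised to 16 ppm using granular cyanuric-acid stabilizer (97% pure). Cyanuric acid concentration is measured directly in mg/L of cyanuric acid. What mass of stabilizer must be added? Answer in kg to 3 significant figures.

(a) Volume: 570 m³ = 570,000 L.
(a) Available chlorine delivered: 3650 g × 0.754 = 2752 g as Cl₂.
(a) Concentration rise: 2752 g / 570,000 L = 4.828 mg/L = 4.83 ppm.
(a) Final FC: 2.7 + 4.83 = 7.53 ppm.

(b) CYA to add: (16 − 4) = 12 mg/L × 598,000 L = 7176 g cyanuric acid.
(b) At 97% purity: 7176 / 0.97 = 7398 g product.

(a) 7.53 ppm; (b) 7.40 kg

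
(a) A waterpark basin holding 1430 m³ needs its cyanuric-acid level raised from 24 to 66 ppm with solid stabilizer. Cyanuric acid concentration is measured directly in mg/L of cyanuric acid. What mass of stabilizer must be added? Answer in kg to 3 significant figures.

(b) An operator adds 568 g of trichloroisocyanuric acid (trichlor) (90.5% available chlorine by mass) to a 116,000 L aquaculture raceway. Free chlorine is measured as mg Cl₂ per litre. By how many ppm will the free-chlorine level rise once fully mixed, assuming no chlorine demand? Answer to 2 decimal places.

(a) 60.1 kg; (b) 4.43 ppm

(a) Volume: 1430 m³ = 1,430,000 L.
(a) CYA to add: (66 − 24) = 42 mg/L × 1,430,000 L = 60,060 g cyanuric acid.

(b) Available chlorine delivered: 568 g × 0.905 = 514 g as Cl₂.
(b) Concentration rise: 514 g / 116,000 L = 4.431 mg/L = 4.43 ppm.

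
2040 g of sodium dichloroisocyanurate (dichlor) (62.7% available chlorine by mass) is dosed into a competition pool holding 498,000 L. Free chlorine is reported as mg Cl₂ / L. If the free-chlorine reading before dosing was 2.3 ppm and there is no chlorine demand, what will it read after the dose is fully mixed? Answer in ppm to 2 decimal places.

4.87 ppm

Available chlorine delivered: 2040 g × 0.627 = 1279 g as Cl₂.
Concentration rise: 1279 g / 498,000 L = 2.568 mg/L = 2.57 ppm.
Final FC: 2.3 + 2.57 = 4.87 ppm.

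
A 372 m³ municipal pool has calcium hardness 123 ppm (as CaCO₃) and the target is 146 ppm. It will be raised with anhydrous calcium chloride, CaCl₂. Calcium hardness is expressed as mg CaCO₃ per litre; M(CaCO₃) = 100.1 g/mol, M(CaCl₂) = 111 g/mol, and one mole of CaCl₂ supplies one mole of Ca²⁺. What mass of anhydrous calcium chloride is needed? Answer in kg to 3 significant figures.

Volume: 372 m³ = 372,000 L.
Hardness to add: (146 − 123) = 23 mg/L as CaCO₃ × 372,000 L = 8556 g as CaCO₃.
Moles of Ca²⁺ (1 mol Ca²⁺ ≡ 1 mol CaCO₃): 8556 / 100.1 g/mol = 85.47 mol.
Mass of CaCl₂: 85.47 × 111 = 9488 g.

9.49 kg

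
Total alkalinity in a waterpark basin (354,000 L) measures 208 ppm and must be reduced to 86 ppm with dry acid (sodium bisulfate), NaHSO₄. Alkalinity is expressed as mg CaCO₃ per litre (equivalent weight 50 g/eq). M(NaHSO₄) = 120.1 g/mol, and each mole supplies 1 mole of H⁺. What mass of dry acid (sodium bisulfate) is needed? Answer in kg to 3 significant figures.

Alkalinity to neutralize: (208 − 86) = 122 mg/L as CaCO₃ × 354,000 L = 43,190 g as CaCO₃.
Equivalents of H⁺ required: 43,190 ÷ 50 g/eq = 863.8 eq = 863.8 mol NaHSO₄.
Mass of NaHSO₄: 863.8 × 120.1 = 103,700 g.

104 kg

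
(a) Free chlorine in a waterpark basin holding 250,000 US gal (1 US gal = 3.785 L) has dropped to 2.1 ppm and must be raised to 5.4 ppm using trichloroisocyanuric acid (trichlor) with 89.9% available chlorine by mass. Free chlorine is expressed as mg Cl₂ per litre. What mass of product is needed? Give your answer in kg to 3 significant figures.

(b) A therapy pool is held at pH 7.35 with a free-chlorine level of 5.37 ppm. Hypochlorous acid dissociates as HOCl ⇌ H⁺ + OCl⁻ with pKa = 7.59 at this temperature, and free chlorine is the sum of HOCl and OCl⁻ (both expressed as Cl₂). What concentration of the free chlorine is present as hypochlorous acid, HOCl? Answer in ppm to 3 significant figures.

(a) 3.47 kg; (b) 3.41 ppm

(a) Volume: 250,000 US gal × 3.785 L/gal = 946,250 L.
(a) Chlorine deficit: 5.4 − 2.1 = 3.3 ppm = 3.3 mg/L as Cl₂.
(a) Cl₂ equivalent needed: 3.3 mg/L × 946,250 L = 3,123,000 mg = 3123 g.
(a) Product at 89.9% available chlorine: 3123 / 0.899 = 3473 g.

(b) [OCl⁻]/[HOCl] = 10^(pH − pKa) = 10^(7.35 − 7.59) = 10^-0.24 = 0.5754.
(b) Fraction as HOCl = 1 / (1 + 0.5754) = 0.6347.
(b) HOCl = 0.6347 × 5.37 ppm = 3.409 ppm.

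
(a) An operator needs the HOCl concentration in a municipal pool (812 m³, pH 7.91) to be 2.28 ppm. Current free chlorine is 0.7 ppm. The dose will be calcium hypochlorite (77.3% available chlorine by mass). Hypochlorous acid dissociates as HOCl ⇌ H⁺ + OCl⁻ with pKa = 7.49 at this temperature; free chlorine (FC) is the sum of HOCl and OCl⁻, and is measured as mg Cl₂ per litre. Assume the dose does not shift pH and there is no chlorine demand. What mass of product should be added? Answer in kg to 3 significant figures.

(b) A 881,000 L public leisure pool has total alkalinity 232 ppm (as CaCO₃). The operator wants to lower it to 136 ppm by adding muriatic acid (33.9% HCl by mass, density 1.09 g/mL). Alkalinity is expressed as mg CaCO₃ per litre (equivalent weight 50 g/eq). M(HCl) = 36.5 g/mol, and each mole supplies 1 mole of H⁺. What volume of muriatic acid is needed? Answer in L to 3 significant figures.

(a) 7.96 kg; (b) 167 L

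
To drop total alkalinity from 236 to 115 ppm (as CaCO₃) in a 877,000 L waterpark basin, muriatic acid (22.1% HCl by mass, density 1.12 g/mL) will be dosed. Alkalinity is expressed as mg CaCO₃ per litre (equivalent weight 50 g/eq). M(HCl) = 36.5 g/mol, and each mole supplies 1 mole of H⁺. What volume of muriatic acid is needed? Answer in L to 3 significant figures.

313 L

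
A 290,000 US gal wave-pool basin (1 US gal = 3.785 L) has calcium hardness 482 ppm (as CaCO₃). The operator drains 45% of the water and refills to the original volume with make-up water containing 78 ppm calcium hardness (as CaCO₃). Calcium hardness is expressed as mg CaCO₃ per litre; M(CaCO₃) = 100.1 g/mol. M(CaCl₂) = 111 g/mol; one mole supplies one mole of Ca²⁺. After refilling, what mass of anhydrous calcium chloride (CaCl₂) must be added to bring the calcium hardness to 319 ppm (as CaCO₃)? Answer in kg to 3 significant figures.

Volume: 290,000 US gal × 3.785 L/gal = 1,097,650 L.
After draining 45% and refilling: 482 × 0.55 + 78 × 0.45 = 300.2 ppm.
Deficit to target: 319 − 300.2 = 18.8 mg/L.
As CaCO₃: 18.8 mg/L × 1,097,650 L = 20,640 g; ÷ 100.1 = 206.2 mol Ca²⁺.
Mass: 206.2 × 111 = 22,880 g.

22.9 kg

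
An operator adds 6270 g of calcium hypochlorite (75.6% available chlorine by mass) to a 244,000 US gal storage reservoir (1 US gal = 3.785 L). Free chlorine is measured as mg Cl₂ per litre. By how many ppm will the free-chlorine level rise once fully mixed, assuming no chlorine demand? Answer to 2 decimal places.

5.13 ppm

Volume: 244,000 US gal × 3.785 L/gal = 923,540 L.
Available chlorine delivered: 6270 g × 0.756 = 4740 g as Cl₂.
Concentration rise: 4740 g / 923,540 L = 5.133 mg/L = 5.13 ppm.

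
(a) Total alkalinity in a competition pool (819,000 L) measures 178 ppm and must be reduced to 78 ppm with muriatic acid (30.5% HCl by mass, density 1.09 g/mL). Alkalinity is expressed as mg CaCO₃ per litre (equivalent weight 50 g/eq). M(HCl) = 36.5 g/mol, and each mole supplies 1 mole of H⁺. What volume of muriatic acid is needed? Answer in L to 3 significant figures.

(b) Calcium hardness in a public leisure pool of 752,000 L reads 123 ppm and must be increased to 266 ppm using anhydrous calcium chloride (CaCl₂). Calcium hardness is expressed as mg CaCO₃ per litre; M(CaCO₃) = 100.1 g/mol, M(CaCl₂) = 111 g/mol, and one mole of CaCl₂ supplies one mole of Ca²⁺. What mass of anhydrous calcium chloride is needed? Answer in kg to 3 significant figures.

(a) 180 L; (b) 119 kg

(a) Alkalinity to neutralize: (178 − 78) = 100 mg/L as CaCO₃ × 819,000 L = 81,900 g as CaCO₃.
(a) Equivalents of H⁺ required: 81,900 ÷ 50 g/eq = 1638 eq = 1638 mol HCl.
(a) Mass of HCl: 1638 × 36.5 = 59,790 g.
(a) Mass of 30.5% solution: 59,790 / 0.305 = 196,000 g.
(a) Volume: 196,000 g ÷ 1.09 g/mL = 179,800 mL.

(b) Hardness to add: (266 − 123) = 143 mg/L as CaCO₃ × 752,000 L = 107,500 g as CaCO₃.
(b) Moles of Ca²⁺ (1 mol Ca²⁺ ≡ 1 mol CaCO₃): 107,500 / 100.1 g/mol = 1074 mol.
(b) Mass of CaCl₂: 1074 × 111 = 119,200 g.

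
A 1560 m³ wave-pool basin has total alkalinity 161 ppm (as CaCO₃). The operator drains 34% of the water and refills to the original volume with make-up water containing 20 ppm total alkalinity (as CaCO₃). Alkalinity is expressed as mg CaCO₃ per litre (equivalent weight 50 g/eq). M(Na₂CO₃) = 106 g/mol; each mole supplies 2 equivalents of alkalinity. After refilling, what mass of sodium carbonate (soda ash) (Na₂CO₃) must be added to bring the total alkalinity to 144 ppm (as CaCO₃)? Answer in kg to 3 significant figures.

Volume: 1560 m³ = 1,560,000 L.
After draining 34% and refilling: 161 × 0.66 + 20 × 0.34 = 113.06 ppm.
Deficit to target: 144 − 113.06 = 30.94 mg/L.
As CaCO₃: 30.94 mg/L × 1,560,000 L = 48,270 g; ÷ 50 g/eq ÷ 2 = 482.7 mol Na₂CO₃.
Mass: 482.7 × 106 = 51,160 g.

51.2 kg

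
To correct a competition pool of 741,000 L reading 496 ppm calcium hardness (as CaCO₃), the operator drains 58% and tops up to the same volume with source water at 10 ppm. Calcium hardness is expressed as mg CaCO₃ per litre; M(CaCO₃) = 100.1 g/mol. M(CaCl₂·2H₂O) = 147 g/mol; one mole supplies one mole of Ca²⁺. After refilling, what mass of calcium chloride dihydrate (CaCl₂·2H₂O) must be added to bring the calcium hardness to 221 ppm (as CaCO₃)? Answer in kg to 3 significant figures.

After draining 58% and refilling: 496 × 0.42 + 10 × 0.58 = 214.12 ppm.
Deficit to target: 221 − 214.12 = 6.88 mg/L.
As CaCO₃: 6.88 mg/L × 741,000 L = 5098 g; ÷ 100.1 = 50.93 mol Ca²⁺.
Mass: 50.93 × 147 = 7487 g.

7.49 kg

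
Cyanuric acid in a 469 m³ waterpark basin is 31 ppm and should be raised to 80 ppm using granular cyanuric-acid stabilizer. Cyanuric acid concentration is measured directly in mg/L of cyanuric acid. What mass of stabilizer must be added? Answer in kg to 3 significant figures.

23.0 kg

Volume: 469 m³ = 469,000 L.
CYA to add: (80 − 31) = 49 mg/L × 469,000 L = 22,980 g cyanuric acid.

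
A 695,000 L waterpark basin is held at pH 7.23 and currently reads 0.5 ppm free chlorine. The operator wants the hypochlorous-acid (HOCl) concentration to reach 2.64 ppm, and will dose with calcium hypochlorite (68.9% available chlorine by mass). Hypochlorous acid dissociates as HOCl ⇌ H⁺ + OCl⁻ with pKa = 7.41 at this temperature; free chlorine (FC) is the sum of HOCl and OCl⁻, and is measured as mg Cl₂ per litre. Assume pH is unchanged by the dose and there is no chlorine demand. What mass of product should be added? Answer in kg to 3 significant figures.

[OCl⁻]/[HOCl] = 10^(pH − pKa) = 10^(7.23 − 7.41) = 0.6607; fraction as HOCl = 1/(1 + 0.6607) = 0.6022.
Free chlorine required for 2.64 ppm HOCl: 2.64 / 0.6022 = 4.384 ppm.
FC to add: 4.384 − 0.5 = 3.884 mg/L as Cl₂.
Cl₂ equivalent: 3.884 mg/L × 695,000 L = 2700 g.
Product at 68.9% available Cl: 2700 / 0.689 = 3918 g.

3.92 kg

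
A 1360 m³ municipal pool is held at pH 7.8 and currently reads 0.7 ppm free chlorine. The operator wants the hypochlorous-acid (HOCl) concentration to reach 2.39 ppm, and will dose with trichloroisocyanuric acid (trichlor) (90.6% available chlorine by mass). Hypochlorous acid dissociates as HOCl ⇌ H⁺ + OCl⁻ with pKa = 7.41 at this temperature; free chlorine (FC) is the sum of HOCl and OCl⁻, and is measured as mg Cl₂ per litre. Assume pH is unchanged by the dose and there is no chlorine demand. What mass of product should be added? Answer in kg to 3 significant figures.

Volume: 1360 m³ = 1,360,000 L.
[OCl⁻]/[HOCl] = 10^(pH − pKa) = 10^(7.8 − 7.41) = 2.455; fraction as HOCl = 1/(1 + 2.455) = 0.2895.
Free chlorine required for 2.39 ppm HOCl: 2.39 / 0.2895 = 8.257 ppm.
FC to add: 8.257 − 0.7 = 7.557 mg/L as Cl₂.
Cl₂ equivalent: 7.557 mg/L × 1,360,000 L = 10,280 g.
Product at 90.6% available Cl: 10,280 / 0.906 = 11,340 g.

11.3 kg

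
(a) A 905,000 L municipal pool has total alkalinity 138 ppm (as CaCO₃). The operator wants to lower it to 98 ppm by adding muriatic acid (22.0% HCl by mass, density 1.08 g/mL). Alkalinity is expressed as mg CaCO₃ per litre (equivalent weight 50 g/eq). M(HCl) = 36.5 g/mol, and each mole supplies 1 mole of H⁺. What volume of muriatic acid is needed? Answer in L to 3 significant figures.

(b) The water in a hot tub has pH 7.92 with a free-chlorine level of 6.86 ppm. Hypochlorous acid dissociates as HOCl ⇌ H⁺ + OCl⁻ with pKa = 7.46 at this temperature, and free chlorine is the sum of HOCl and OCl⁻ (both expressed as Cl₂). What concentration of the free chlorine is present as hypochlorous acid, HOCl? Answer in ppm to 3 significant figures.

(a) Alkalinity to neutralize: (138 − 98) = 40 mg/L as CaCO₃ × 905,000 L = 36,200 g as CaCO₃.
(a) Equivalents of H⁺ required: 36,200 ÷ 50 g/eq = 724 eq = 724 mol HCl.
(a) Mass of HCl: 724 × 36.5 = 26,430 g.
(a) Mass of 22.0% solution: 26,430 / 0.22 = 120,100 g.
(a) Volume: 120,100 g ÷ 1.08 g/mL = 111,200 mL.

(b) [OCl⁻]/[HOCl] = 10^(pH − pKa) = 10^(7.92 − 7.46) = 10^0.46 = 2.884.
(b) Fraction as HOCl = 1 / (1 + 2.884) = 0.2575.
(b) HOCl = 0.2575 × 6.86 ppm = 1.766 ppm.

(a) 111 L; (b) 1.77 ppm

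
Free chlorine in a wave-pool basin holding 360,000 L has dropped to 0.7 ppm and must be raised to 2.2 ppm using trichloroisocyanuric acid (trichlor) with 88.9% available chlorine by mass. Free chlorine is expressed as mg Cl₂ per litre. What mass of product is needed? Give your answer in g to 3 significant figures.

Chlorine deficit: 2.2 − 0.7 = 1.5 ppm = 1.5 mg/L as Cl₂.
Cl₂ equivalent needed: 1.5 mg/L × 360,000 L = 540,000 mg = 540 g.
Product at 88.9% available chlorine: 540 / 0.889 = 607.4 g.

607 g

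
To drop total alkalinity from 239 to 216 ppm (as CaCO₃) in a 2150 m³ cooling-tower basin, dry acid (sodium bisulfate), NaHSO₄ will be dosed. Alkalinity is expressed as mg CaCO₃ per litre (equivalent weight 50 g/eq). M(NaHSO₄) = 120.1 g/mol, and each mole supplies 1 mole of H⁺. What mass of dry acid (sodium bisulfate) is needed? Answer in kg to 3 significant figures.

119 kg

Volume: 2150 m³ = 2,150,000 L.
Alkalinity to neutralize: (239 − 216) = 23 mg/L as CaCO₃ × 2,150,000 L = 49,450 g as CaCO₃.
Equivalents of H⁺ required: 49,450 ÷ 50 g/eq = 989 eq = 989 mol NaHSO₄.
Mass of NaHSO₄: 989 × 120.1 = 118,800 g.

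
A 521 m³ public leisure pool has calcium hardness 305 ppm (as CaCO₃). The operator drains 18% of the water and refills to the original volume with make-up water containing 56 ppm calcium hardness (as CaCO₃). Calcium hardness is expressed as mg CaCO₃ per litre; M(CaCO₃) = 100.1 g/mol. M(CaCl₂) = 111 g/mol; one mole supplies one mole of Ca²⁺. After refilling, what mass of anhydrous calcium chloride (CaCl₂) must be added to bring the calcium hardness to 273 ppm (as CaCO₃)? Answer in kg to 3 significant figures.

Volume: 521 m³ = 521,000 L.
After draining 18% and refilling: 305 × 0.82 + 56 × 0.18 = 260.18 ppm.
Deficit to target: 273 − 260.18 = 12.82 mg/L.
As CaCO₃: 12.82 mg/L × 521,000 L = 6679 g; ÷ 100.1 = 66.73 mol Ca²⁺.
Mass: 66.73 × 111 = 7407 g.

7.41 kg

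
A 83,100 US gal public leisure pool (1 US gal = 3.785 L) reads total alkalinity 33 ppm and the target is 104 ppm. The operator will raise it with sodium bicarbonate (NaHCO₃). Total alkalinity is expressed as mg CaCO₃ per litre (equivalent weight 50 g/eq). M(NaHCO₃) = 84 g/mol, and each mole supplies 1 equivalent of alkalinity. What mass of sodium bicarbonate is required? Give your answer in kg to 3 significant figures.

37.5 kg

Volume: 83,100 US gal × 3.785 L/gal = 314,534 L.
Alkalinity to add: (104 − 33) = 71 mg/L as CaCO₃ × 314,534 L = 22,330 g as CaCO₃.
Equivalents: 22,330 g ÷ 50 g/eq = 446.6 eq.
NaHCO₃ supplies 1 eq per mole → 446.6 mol.
Mass: 446.6 mol × 84 g/mol = 37,520 g.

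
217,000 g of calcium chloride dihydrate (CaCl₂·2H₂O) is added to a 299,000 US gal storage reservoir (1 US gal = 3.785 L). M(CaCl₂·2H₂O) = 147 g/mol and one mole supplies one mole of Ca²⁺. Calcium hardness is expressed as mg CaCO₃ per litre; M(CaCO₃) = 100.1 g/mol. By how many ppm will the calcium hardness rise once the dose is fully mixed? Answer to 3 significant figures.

131 ppm

Volume: 299,000 US gal × 3.785 L/gal = 1,131,715 L.
Moles of Ca²⁺: 217,000 g ÷ 147 g/mol = 1476 mol.
As CaCO₃: 1476 mol × 100.1 g/mol = 147,800 g.
Rise: 147,800 g / 1,131,715 L × 1000 = 130.6 mg/L.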